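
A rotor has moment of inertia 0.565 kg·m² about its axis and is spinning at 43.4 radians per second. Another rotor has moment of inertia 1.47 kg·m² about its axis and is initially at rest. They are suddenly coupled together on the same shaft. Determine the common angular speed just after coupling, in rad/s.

|ω_f| ≈ 12.0 rad/s

No external torque acts about the common axis, so total angular momentum is conserved.
Taking A's sense as positive: L = (0.5650)(43.4) = 24.52 kg·m²·rad/s.
Combined I = 0.5650 + 1.470 = 2.035 kg·m².
ω_f = L / I = 24.52 / 2.035 = 12.05 rad/s.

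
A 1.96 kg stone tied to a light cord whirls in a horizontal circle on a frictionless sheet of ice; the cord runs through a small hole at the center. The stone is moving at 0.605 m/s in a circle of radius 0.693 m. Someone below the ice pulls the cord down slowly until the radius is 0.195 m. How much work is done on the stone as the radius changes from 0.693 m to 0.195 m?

The only horizontal force on the mass is along the cord (radial), so it exerts no torque about the hole and angular momentum m v r is conserved.
v₂ = v₁ r₁ / r₂ = (0.605)(0.693) / (0.195) = 2.150 m/s.
W = ΔKE = ½m(v₂² − v₁²) = 4.172 J.

W ≈ 4.17 J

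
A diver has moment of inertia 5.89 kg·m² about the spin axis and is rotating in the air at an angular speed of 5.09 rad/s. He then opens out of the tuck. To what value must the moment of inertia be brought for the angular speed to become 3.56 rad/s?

I₂ ≈ 8.42 kg·m²

No external torque acts about the spin axis, so angular momentum is conserved.
I₂ = I₁ω₁ / ω₂ = (5.89)(5.09) / (3.56) = 8.421 kg·m².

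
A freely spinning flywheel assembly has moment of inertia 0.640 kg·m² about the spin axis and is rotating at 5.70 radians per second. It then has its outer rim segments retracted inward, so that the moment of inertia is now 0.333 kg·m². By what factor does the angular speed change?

With no external torque about the axis, L is conserved: I₁ω₁ = I₂ω₂.
ω₂/ω₁ = I₁/I₂ = 0.6400 / 0.3330 = 1.922.

ω₂/ω₁ ≈ 1.92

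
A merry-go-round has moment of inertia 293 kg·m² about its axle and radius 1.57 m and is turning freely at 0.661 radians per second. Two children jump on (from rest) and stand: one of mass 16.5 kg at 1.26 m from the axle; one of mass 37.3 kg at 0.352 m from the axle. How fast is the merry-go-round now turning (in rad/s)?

ω_f ≈ 0.598 rad/s

The added mass arrives with no angular momentum about the axle, and any external torque about the axle is negligible, so the system's angular momentum is conserved.
Added inertia Σmr² = (16.5)(1.26)² + (37.3)(0.352)² = 30.82 kg·m²; I_f = 293.0 + 30.82 = 323.8 kg·m².
ω_f = I_p ω_i / I_f = (293.0)(0.661) / 323.8 = 0.5981 rad/s.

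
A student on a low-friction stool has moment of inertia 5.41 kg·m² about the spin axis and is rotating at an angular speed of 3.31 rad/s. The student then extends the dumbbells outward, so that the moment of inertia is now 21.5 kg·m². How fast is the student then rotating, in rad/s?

ω₂ ≈ 0.833 rad/s

No external torque acts about the spin axis, so angular momentum is conserved.
ω₂ = I₁ω₁ / I₂ = (5.410)(3.31 rad/s) / (21.50) = 0.8329 rad/s.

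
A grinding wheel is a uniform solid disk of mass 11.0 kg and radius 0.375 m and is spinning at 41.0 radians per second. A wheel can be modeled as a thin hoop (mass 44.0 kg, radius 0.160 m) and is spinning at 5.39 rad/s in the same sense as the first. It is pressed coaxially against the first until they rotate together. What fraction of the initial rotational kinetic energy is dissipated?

No external torque acts about the common axis, so total angular momentum is conserved.
Moments of inertia: I_A = ½(11.0)(0.375)² = 0.7734 kg·m²; I_B = (44.0)(0.160)² = 1.126 kg·m².
Taking A's sense as positive: L = (0.7734)(41.0) + (1.126)(5.39) = 37.78 kg·m²·rad/s.
Combined I = 0.7734 + 1.126 = 1.900 kg·m².
ω_f = L / I = 37.78 / 1.900 = 19.89 rad/s.
KE_i = ½ΣIω² = 666.4 J; KE_f = ½(1.900)(19.89)² = 375.7 J.
Fraction dissipated = (KE_i − KE_f)/KE_i = 0.4363.

fraction ≈ 0.436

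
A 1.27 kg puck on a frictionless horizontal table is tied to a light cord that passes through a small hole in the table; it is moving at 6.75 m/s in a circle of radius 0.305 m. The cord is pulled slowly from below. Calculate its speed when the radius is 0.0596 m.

The only horizontal force on the mass is along the cord (radial), so it exerts no torque about the hole and angular momentum m v r is conserved.
v₂ = v₁ r₁ / r₂ = (6.75)(0.305) / (0.0596) = 34.54 m/s.

v₂ ≈ 34.5 m/s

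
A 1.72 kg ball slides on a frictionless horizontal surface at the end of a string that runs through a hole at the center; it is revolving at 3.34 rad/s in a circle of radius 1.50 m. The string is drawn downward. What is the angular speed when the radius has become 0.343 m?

ω₂ ≈ 63.9 rad/s

The constraining force is radial, so m r² ω about the center is conserved.
ω₂ = ω₁ (r₁/r₂)² = (3.34)(1.50/0.343)² = 63.88 rad/s.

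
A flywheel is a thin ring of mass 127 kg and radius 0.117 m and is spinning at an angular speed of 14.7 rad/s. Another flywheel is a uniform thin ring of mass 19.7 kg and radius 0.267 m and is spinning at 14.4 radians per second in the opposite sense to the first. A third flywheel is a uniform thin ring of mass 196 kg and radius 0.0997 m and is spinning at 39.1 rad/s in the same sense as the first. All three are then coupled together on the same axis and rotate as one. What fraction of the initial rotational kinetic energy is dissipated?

fraction ≈ 0.642

No external torque acts about the common axis, so total angular momentum is conserved.
Moments of inertia: I_A = (127)(0.117)² = 1.739 kg·m²; I_B = (19.7)(0.267)² = 1.404 kg·m²; I_C = (196)(0.0997)² = 1.948 kg·m².
Taking A's sense as positive: L = (1.739)(14.7) − (1.404)(14.4) + (1.948)(39.1) = 81.51 kg·m²·rad/s.
Combined I = 1.739 + 1.404 + 1.948 = 5.091 kg·m².
ω_f = L / I = 81.51 / 5.091 = 16.01 rad/s.
KE_i = ½ΣIω² = 1823 J; KE_f = ½(5.091)(16.01)² = 652.5 J.
Fraction dissipated = (KE_i − KE_f)/KE_i = 0.6420.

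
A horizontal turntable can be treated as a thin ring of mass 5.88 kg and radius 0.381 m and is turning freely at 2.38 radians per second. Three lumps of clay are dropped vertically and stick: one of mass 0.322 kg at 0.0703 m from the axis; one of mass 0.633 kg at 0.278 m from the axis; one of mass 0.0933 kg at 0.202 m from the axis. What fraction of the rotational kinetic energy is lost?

The added mass arrives with no angular momentum about the axis, and any external torque about the axis is negligible, so the system's angular momentum is conserved.
I_p = (5.88)(0.381)² = 0.8535 kg·m².
Added inertia Σmr² = (0.322)(0.0703)² + (0.633)(0.278)² + (0.0933)(0.202)² = 0.05432 kg·m²; I_f = 0.8535 + 0.05432 = 0.9079 kg·m².
ω_f = I_p ω_i / I_f = (0.8535)(2.38) / 0.9079 = 2.238 rad/s.
KE_i = ½(0.8535)(2.380 rad/s)² = 2.417 J; KE_f = ½(0.9079)(2.238)² = 2.273 J.
Fraction lost = 0.05983.

fraction ≈ 0.0598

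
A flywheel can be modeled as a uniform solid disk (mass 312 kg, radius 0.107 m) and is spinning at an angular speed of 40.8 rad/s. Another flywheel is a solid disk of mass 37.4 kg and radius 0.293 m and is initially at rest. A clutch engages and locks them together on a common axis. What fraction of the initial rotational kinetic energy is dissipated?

fraction ≈ 0.473

No external torque acts about the common axis, so total angular momentum is conserved.
Moments of inertia: I_A = ½(312)(0.107)² = 1.786 kg·m²; I_B = ½(37.4)(0.293)² = 1.605 kg·m².
Taking A's sense as positive: L = (1.786)(40.8) = 72.87 kg·m²·rad/s.
Combined I = 1.786 + 1.605 = 3.391 kg·m².
ω_f = L / I = 72.87 / 3.391 = 21.49 rad/s.
KE_i = ½ΣIω² = 1487 J; KE_f = ½(3.391)(21.49)² = 782.9 J.
Fraction dissipated = (KE_i − KE_f)/KE_i = 0.4734.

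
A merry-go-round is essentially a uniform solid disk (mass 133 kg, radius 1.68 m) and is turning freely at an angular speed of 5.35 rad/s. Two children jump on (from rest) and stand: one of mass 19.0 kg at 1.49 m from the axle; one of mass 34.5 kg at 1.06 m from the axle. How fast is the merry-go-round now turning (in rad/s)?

ω_f ≈ 3.74 rad/s

The added mass arrives with no angular momentum about the axle, and any external torque about the axle is negligible, so the system's angular momentum is conserved.
I_p = ½(133)(1.68)² = 187.7 kg·m².
Added inertia Σmr² = (19.0)(1.49)² + (34.5)(1.06)² = 80.95 kg·m²; I_f = 187.7 + 80.95 = 268.6 kg·m².
ω_f = I_p ω_i / I_f = (187.7)(5.35) / 268.6 = 3.738 rad/s.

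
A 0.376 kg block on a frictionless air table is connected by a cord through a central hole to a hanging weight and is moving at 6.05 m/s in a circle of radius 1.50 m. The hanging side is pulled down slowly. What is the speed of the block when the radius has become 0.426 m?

v₂ ≈ 21.3 m/s

Central (radial) force ⇒ zero torque about the center ⇒ m v r is constant.
v₂ = v₁ r₁ / r₂ = (6.05)(1.50) / (0.426) = 21.30 m/s.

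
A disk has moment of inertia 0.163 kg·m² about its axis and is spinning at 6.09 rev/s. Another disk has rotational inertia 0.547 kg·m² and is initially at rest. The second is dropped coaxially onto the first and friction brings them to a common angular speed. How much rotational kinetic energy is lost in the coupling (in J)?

ΔKE lost ≈ 91.9 J

The coupling torques are internal; angular momentum about the shared axis is conserved.
Taking A's sense as positive: L = (0.1630)(6.09) = 0.9927 kg·m²·rev/s.
Combined I = 0.1630 + 0.5470 = 0.7100 kg·m².
ω_f = L / I = 0.9927 / 0.7100 = 1.398 rev/s.
KE_i = ½ΣIω² = 119.3 J; KE_f = ½(0.7100)(8.785)² = 27.40 J.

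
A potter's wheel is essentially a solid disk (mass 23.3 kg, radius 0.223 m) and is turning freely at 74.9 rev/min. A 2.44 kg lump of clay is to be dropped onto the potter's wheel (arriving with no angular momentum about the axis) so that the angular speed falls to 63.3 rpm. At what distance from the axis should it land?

The added mass arrives with no angular momentum about the axis, and any external torque about the axis is negligible, so the system's angular momentum is conserved.
I_p = ½(23.3)(0.223)² = 0.5793 kg·m².
I_p ω_i = (I_p + m r²) ω_f ⇒ m r² = I_p(ω_i/ω_f − 1) = 0.5793(74.9/63.3 − 1) = 0.1062 kg·m².
r = √(0.1062/2.44) = 0.2086 m.

r ≈ 0.209 m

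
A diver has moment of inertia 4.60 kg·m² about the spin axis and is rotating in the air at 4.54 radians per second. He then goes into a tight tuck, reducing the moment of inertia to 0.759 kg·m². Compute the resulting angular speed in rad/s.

With no external torque about the axis, L is conserved: I₁ω₁ = I₂ω₂.
ω₂ = I₁ω₁ / I₂ = (4.600)(4.54 rad/s) / (0.7590) = 27.52 rad/s.

ω₂ ≈ 27.5 rad/s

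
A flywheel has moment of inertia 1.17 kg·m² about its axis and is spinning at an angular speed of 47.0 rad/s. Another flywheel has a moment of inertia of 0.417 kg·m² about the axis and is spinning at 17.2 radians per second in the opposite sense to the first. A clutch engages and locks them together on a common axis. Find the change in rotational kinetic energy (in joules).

ΔKE ≈ -634 J

The coupling torques are internal; angular momentum about the shared axis is conserved.
Taking A's sense as positive: L = (1.170)(47.0) − (0.4170)(17.2) = 47.82 kg·m²·rad/s.
Combined I = 1.170 + 0.4170 = 1.587 kg·m².
ω_f = L / I = 47.82 / 1.587 = 30.13 rad/s.
KE_i = ½ΣIω² = 1354 J; KE_f = ½(1.587)(30.13)² = 720.4 J.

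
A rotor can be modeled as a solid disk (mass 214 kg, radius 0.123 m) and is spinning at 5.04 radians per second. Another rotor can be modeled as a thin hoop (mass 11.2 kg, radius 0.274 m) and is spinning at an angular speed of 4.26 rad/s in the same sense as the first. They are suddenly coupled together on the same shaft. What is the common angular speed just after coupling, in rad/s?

|ω_f| ≈ 4.77 rad/s

The coupling torques are internal; angular momentum about the shared axis is conserved.
Moments of inertia: I_A = ½(214)(0.123)² = 1.619 kg·m²; I_B = (11.2)(0.274)² = 0.8409 kg·m².
Taking A's sense as positive: L = (1.619)(5.04) + (0.8409)(4.26) = 11.74 kg·m²·rad/s.
Combined I = 1.619 + 0.8409 = 2.460 kg·m².
ω_f = L / I = 11.74 / 2.460 = 4.773 rad/s.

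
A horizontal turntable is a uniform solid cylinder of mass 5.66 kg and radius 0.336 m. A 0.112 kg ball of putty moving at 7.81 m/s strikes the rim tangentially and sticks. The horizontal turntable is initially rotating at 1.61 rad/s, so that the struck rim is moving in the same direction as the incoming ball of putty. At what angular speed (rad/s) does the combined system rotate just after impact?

About the axle the impulsive forces during the collision are internal, so angular momentum about that axis is conserved.
I_p = ½(5.66)(0.336)² = 0.3195 kg·m². Taking the sense of the ball of putty's angular momentum as positive, L_{ball} = m v R = (0.112)(7.81)(0.336) = 0.2939 kg·m²/s.
L_i = +I_p ω_p + m v R = +(0.3195)(1.61) + 0.2939 = 0.8083 kg·m²/s.
After sticking, I_f = I_p + m R² = 0.3195 + (0.112)(0.336)² = 0.3321 kg·m².
ω_f = L_i / I_f = 0.8083 / 0.3321 = 2.434 rad/s.

|ω_f| ≈ 2.43 rad/s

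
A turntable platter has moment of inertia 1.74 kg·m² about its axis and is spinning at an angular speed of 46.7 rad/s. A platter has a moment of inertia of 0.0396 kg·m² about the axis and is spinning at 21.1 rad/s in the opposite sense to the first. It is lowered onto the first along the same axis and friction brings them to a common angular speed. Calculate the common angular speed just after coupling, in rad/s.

No external torque acts about the common axis, so total angular momentum is conserved.
Taking A's sense as positive: L = (1.740)(46.7) − (0.03960)(21.1) = 80.42 kg·m²·rad/s.
Combined I = 1.740 + 0.03960 = 1.780 kg·m².
ω_f = L / I = 80.42 / 1.780 = 45.19 rad/s.

|ω_f| ≈ 45.2 rad/s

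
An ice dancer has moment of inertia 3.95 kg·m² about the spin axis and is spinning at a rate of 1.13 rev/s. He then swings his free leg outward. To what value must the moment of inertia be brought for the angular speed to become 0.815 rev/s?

I₂ ≈ 5.48 kg·m²

Angular momentum about the spin axis is conserved since the torque about it is zero.
I₂ = I₁ω₁ / ω₂ = (3.95)(1.13) / (0.815) = 5.477 kg·m².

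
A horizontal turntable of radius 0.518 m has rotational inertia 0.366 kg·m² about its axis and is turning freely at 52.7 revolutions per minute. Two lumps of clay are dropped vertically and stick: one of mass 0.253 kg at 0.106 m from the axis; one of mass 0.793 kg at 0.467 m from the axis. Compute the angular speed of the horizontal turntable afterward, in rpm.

No external torque acts about the axis; L_before = L_after.
Added inertia Σmr² = (0.253)(0.106)² + (0.793)(0.467)² = 0.1758 kg·m²; I_f = 0.3660 + 0.1758 = 0.5418 kg·m².
ω_f = I_p ω_i / I_f = (0.3660)(52.7) / 0.5418 = 35.60 rpm.

ω_f ≈ 35.6 rpm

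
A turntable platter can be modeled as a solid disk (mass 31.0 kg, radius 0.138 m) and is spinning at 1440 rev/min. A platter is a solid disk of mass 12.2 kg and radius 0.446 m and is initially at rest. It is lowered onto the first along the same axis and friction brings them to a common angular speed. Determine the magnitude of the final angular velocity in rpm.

|ω_f| ≈ 282 rpm

No external torque acts about the common axis, so total angular momentum is conserved.
Moments of inertia: I_A = ½(31.0)(0.138)² = 0.2952 kg·m²; I_B = ½(12.2)(0.446)² = 1.213 kg·m².
Taking A's sense as positive: L = (0.2952)(1440) = 425.1 kg·m²·rpm.
Combined I = 0.2952 + 1.213 = 1.509 kg·m².
ω_f = L / I = 425.1 / 1.509 = 281.8 rpm.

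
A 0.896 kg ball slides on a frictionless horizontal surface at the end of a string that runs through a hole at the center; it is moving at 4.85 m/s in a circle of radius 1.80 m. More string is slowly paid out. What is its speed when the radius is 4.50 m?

v₂ ≈ 1.94 m/s

Central (radial) force ⇒ zero torque about the center ⇒ m v r is constant.
v₂ = v₁ r₁ / r₂ = (4.85)(1.80) / (4.50) = 1.940 m/s.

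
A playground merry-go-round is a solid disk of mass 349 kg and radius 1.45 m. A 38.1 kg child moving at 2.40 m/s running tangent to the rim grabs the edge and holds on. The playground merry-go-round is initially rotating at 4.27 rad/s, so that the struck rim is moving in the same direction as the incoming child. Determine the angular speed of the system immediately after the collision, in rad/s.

The axle reaction passes through the axle and exerts no torque about it; angular momentum about the axle is conserved through the impact.
I_p = ½(349)(1.45)² = 366.9 kg·m². Taking the sense of the child's angular momentum as positive, L_{child} = m v R = (38.1)(2.40)(1.45) = 132.6 kg·m²/s.
L_i = +I_p ω_p + m v R = +(366.9)(4.27) + 132.6 = 1699 kg·m²/s.
After sticking, I_f = I_p + m R² = 366.9 + (38.1)(1.45)² = 447.0 kg·m².
ω_f = L_i / I_f = 1699 / 447.0 = 3.801 rad/s.

|ω_f| ≈ 3.80 rad/s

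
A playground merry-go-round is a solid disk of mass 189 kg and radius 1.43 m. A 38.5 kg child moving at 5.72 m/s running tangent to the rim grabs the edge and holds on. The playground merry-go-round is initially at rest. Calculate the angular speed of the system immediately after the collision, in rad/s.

|ω_f| ≈ 1.16 rad/s

The axle reaction passes through the axle and exerts no torque about it; angular momentum about the axle is conserved through the impact.
I_p = ½(189)(1.43)² = 193.2 kg·m². Taking the sense of the child's angular momentum as positive, L_{child} = m v R = (38.5)(5.72)(1.43) = 314.9 kg·m²/s.
L_i = 0 + 314.9 = 314.9 kg·m²/s.
After sticking, I_f = I_p + m R² = 193.2 + (38.5)(1.43)² = 272.0 kg·m².
ω_f = L_i / I_f = 314.9 / 272.0 = 1.158 rad/s.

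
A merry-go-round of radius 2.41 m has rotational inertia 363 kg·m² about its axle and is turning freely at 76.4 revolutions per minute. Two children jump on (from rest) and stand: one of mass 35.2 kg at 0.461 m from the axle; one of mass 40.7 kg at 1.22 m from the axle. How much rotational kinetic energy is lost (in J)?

The added mass arrives with no angular momentum about the axle, and any external torque about the axle is negligible, so the system's angular momentum is conserved.
Added inertia Σmr² = (35.2)(0.461)² + (40.7)(1.22)² = 68.06 kg·m²; I_f = 363.0 + 68.06 = 431.1 kg·m².
ω_f = I_p ω_i / I_f = (363.0)(76.4) / 431.1 = 64.34 rpm.
KE_i = ½(363.0)(8.001 rad/s)² = 11620 J; KE_f = ½(431.1)(6.737)² = 9783 J.

energy lost ≈ 1830 J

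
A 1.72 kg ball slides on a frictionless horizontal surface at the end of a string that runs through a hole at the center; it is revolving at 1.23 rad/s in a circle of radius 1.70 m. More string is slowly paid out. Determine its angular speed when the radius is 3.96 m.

ω₂ ≈ 0.227 rad/s

The constraining force is radial, so m r² ω about the center is conserved.
ω₂ = ω₁ (r₁/r₂)² = (1.23)(1.70/3.96)² = 0.2267 rad/s.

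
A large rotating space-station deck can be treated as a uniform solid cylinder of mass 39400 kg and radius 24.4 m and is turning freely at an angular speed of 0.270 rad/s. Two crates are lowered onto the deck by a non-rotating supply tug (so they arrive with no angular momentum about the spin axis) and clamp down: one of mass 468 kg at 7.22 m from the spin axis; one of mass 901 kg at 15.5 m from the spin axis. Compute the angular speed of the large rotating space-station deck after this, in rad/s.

The added mass arrives with no angular momentum about the spin axis, and any external torque about the spin axis is negligible, so the system's angular momentum is conserved.
I_p = ½(39400)(24.4)² = 1.173e+07 kg·m².
Added inertia Σmr² = (468)(7.22)² + (901)(15.5)² = 2.409e+05 kg·m²; I_f = 1.173e+07 + 2.409e+05 = 1.197e+07 kg·m².
ω_f = I_p ω_i / I_f = (1.173e+07)(0.270) / 1.197e+07 = 0.2646 rad/s.

ω_f ≈ 0.265 rad/s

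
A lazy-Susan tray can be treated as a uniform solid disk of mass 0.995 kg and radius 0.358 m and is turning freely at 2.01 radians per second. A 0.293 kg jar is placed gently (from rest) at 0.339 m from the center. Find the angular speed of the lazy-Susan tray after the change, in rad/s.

No external torque acts about the center; L_before = L_after.
I_p = ½(0.995)(0.358)² = 0.06376 kg·m².
Added inertia Σmr² = (0.293)(0.339)² = 0.03367 kg·m²; I_f = 0.06376 + 0.03367 = 0.09743 kg·m².
ω_f = I_p ω_i / I_f = (0.06376)(2.01) / 0.09743 = 1.315 rad/s.

ω_f ≈ 1.32 rad/s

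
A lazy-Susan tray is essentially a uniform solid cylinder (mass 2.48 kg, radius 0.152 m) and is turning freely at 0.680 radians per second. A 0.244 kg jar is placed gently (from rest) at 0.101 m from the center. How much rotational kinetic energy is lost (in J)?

The added mass arrives with no angular momentum about the center, and any external torque about the center is negligible, so the system's angular momentum is conserved.
I_p = ½(2.48)(0.152)² = 0.02865 kg·m².
Added inertia Σmr² = (0.244)(0.101)² = 0.002489 kg·m²; I_f = 0.02865 + 0.002489 = 0.03114 kg·m².
ω_f = I_p ω_i / I_f = (0.02865)(0.680) / 0.03114 = 0.6256 rad/s.
KE_i = ½(0.02865)(0.6800 rad/s)² = 0.006624 J; KE_f = ½(0.03114)(0.6256)² = 0.006094 J.

energy lost ≈ 0.000529 J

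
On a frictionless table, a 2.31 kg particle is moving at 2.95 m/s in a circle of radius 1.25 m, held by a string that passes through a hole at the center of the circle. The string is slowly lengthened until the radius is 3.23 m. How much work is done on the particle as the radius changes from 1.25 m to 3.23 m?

W ≈ -8.55 J

Central (radial) force ⇒ zero torque about the center ⇒ m v r is constant.
v₂ = v₁ r₁ / r₂ = (2.95)(1.25) / (3.23) = 1.142 m/s.
W = ΔKE = ½m(v₂² − v₁²) = -8.546 J.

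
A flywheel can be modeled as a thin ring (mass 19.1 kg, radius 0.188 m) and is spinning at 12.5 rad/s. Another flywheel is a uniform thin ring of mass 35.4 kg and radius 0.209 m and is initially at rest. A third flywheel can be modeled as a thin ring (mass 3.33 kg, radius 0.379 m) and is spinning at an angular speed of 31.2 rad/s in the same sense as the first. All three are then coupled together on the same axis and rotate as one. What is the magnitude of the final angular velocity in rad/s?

The coupling torques are internal; angular momentum about the shared axis is conserved.
Moments of inertia: I_A = (19.1)(0.188)² = 0.6751 kg·m²; I_B = (35.4)(0.209)² = 1.546 kg·m²; I_C = (3.33)(0.379)² = 0.4783 kg·m².
Taking A's sense as positive: L = (0.6751)(12.5) + (0.4783)(31.2) = 23.36 kg·m²·rad/s.
Combined I = 0.6751 + 1.546 + 0.4783 = 2.700 kg·m².
ω_f = L / I = 23.36 / 2.700 = 8.654 rad/s.

|ω_f| ≈ 8.65 rad/s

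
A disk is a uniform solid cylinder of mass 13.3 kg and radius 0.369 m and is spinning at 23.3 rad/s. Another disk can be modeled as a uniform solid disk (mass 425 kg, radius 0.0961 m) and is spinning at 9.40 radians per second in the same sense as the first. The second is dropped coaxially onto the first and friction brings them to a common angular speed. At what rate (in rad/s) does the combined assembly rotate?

The coupling torques are internal; angular momentum about the shared axis is conserved.
Moments of inertia: I_A = ½(13.3)(0.369)² = 0.9055 kg·m²; I_B = ½(425)(0.0961)² = 1.962 kg·m².
Taking A's sense as positive: L = (0.9055)(23.3) + (1.962)(9.40) = 39.54 kg·m²·rad/s.
Combined I = 0.9055 + 1.962 = 2.868 kg·m².
ω_f = L / I = 39.54 / 2.868 = 13.79 rad/s.

|ω_f| ≈ 13.8 rad/s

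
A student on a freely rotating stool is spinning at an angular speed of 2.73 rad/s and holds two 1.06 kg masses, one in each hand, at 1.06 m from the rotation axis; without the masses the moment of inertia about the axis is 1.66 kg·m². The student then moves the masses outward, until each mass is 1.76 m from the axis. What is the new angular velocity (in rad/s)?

ω₂ ≈ 1.34 rad/s

Angular momentum about the spin axis is conserved since the torque about it is zero.
I₁ = 1.66 + 2(1.06)(1.06)² = 4.042 kg·m²; I₂ = 1.66 + 2(1.06)(1.76)² = 8.227 kg·m².
ω₂ = I₁ω₁ / I₂ = (4.042)(2.73 rad/s) / (8.227) = 1.341 rad/s.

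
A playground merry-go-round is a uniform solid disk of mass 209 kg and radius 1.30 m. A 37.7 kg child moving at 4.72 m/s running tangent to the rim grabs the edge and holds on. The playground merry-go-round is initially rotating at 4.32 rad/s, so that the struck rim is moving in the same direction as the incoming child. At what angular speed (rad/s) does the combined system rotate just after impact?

|ω_f| ≈ 4.14 rad/s

The axle reaction passes through the axle and exerts no torque about it; angular momentum about the axle is conserved through the impact.
I_p = ½(209)(1.30)² = 176.6 kg·m². Taking the sense of the child's angular momentum as positive, L_{child} = m v R = (37.7)(4.72)(1.30) = 231.3 kg·m²/s.
L_i = +I_p ω_p + m v R = +(176.6)(4.32) + 231.3 = 994.3 kg·m²/s.
After sticking, I_f = I_p + m R² = 176.6 + (37.7)(1.30)² = 240.3 kg·m².
ω_f = L_i / I_f = 994.3 / 240.3 = 4.137 rad/s.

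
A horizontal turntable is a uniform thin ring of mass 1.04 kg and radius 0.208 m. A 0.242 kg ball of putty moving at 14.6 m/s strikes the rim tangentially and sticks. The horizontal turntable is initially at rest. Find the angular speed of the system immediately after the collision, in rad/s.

|ω_f| ≈ 13.3 rad/s

The axle reaction passes through the axle and exerts no torque about it; angular momentum about the axle is conserved through the impact.
I_p = (1.04)(0.208)² = 0.04499 kg·m². Taking the sense of the ball of putty's angular momentum as positive, L_{ball} = m v R = (0.242)(14.6)(0.208) = 0.7349 kg·m²/s.
L_i = 0 + 0.7349 = 0.7349 kg·m²/s.
After sticking, I_f = I_p + m R² = 0.04499 + (0.242)(0.208)² = 0.05546 kg·m².
ω_f = L_i / I_f = 0.7349 / 0.05546 = 13.25 rad/s.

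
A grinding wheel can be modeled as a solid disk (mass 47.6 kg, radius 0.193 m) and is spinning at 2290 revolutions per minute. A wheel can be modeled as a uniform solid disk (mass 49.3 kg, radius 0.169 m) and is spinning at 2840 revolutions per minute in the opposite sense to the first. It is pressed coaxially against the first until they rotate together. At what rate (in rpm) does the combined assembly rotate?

|ω_f| ≈ 19.3 rpm

The coupling torques are internal; angular momentum about the shared axis is conserved.
Moments of inertia: I_A = ½(47.6)(0.193)² = 0.8865 kg·m²; I_B = ½(49.3)(0.169)² = 0.7040 kg·m².
Taking A's sense as positive: L = (0.8865)(2290) − (0.7040)(2840) = 30.70 kg·m²·rpm.
Combined I = 0.8865 + 0.7040 = 1.591 kg·m².
ω_f = L / I = 30.70 / 1.591 = 19.30 rpm.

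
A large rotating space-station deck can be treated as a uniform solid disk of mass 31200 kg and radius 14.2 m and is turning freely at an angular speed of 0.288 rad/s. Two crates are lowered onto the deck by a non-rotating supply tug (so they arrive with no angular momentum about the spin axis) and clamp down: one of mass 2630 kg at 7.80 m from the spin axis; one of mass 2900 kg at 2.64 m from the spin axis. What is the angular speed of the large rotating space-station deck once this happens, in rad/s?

No external torque acts about the spin axis; L_before = L_after.
I_p = ½(31200)(14.2)² = 3.146e+06 kg·m².
Added inertia Σmr² = (2630)(7.80)² + (2900)(2.64)² = 1.802e+05 kg·m²; I_f = 3.146e+06 + 1.802e+05 = 3.326e+06 kg·m².
ω_f = I_p ω_i / I_f = (3.146e+06)(0.288) / 3.326e+06 = 0.2724 rad/s.

ω_f ≈ 0.272 rad/s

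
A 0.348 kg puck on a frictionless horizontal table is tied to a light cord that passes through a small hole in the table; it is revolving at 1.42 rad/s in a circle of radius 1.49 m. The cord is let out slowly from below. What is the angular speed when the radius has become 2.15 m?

No torque about the axis ⇒ m r₁² ω₁ = m r₂² ω₂.
ω₂ = ω₁ (r₁/r₂)² = (1.42)(1.49/2.15)² = 0.6820 rad/s.

ω₂ ≈ 0.682 rad/s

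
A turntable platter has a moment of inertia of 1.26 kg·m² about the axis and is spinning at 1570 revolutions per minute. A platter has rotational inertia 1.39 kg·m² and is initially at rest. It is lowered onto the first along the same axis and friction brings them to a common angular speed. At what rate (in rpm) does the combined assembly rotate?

No external torque acts about the common axis, so total angular momentum is conserved.
Taking A's sense as positive: L = (1.260)(1570) = 1978 kg·m²·rpm.
Combined I = 1.260 + 1.390 = 2.650 kg·m².
ω_f = L / I = 1978 / 2.650 = 746.5 rpm.

|ω_f| ≈ 746 rpm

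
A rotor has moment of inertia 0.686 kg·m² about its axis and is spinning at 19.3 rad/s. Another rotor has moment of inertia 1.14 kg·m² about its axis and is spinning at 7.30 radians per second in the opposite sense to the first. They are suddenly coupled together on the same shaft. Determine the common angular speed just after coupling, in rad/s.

|ω_f| ≈ 2.69 rad/s

No external torque acts about the common axis, so total angular momentum is conserved.
Taking A's sense as positive: L = (0.6860)(19.3) − (1.140)(7.30) = 4.918 kg·m²·rad/s.
Combined I = 0.6860 + 1.140 = 1.826 kg·m².
ω_f = L / I = 4.918 / 1.826 = 2.693 rad/s.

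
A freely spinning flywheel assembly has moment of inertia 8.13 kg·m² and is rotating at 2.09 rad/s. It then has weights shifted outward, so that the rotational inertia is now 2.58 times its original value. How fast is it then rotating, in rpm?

With no external torque about the axis, L is conserved: I₁ω₁ = I₂ω₂.
I₂ = 2.58 × 8.13 = 20.98 kg·m².
ω₂ = I₁ω₁ / I₂ = (8.130)(2.09 rad/s) / (20.98) = 0.8101 rad/s = 7.736 rpm.

ω₂ ≈ 7.74 rpm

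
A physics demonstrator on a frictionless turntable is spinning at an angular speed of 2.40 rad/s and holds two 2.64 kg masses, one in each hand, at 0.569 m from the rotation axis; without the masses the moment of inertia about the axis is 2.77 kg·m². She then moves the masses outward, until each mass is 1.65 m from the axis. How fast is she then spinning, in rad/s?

ω₂ ≈ 0.627 rad/s

Angular momentum about the spin axis is conserved since the torque about it is zero.
I₁ = 2.77 + 2(2.64)(0.569)² = 4.479 kg·m²; I₂ = 2.77 + 2(2.64)(1.65)² = 17.14 kg·m².
ω₂ = I₁ω₁ / I₂ = (4.479)(2.40 rad/s) / (17.14) = 0.6271 rad/s.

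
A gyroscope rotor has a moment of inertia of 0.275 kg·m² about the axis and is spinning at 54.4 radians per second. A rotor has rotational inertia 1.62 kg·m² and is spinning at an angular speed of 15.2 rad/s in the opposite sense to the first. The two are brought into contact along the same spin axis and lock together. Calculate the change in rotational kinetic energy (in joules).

ΔKE ≈ -569 J

The coupling torques are internal; angular momentum about the shared axis is conserved.
Taking A's sense as positive: L = (0.2750)(54.4) − (1.620)(15.2) = -9.664 kg·m²·rad/s.
Combined I = 0.2750 + 1.620 = 1.895 kg·m².
ω_f = L / I = -9.664 / 1.895 = -5.100 rad/s.
KE_i = ½ΣIω² = 594.1 J; KE_f = ½(1.895)(5.100)² = 24.64 J.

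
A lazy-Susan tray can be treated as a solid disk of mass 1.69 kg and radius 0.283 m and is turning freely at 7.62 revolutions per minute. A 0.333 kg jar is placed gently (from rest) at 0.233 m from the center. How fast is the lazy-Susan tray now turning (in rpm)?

No external torque acts about the center; L_before = L_after.
I_p = ½(1.69)(0.283)² = 0.06768 kg·m².
Added inertia Σmr² = (0.333)(0.233)² = 0.01808 kg·m²; I_f = 0.06768 + 0.01808 = 0.08575 kg·m².
ω_f = I_p ω_i / I_f = (0.06768)(7.62) / 0.08575 = 6.014 rpm.

ω_f ≈ 6.01 rpm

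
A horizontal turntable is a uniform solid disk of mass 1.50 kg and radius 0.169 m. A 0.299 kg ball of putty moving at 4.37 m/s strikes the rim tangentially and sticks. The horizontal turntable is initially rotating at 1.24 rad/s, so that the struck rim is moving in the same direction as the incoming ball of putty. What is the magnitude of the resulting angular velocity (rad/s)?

|ω_f| ≈ 8.26 rad/s

About the axle the impulsive forces during the collision are internal, so angular momentum about that axis is conserved.
I_p = ½(1.50)(0.169)² = 0.02142 kg·m². Taking the sense of the ball of putty's angular momentum as positive, L_{ball} = m v R = (0.299)(4.37)(0.169) = 0.2208 kg·m²/s.
L_i = +I_p ω_p + m v R = +(0.02142)(1.24) + 0.2208 = 0.2474 kg·m²/s.
After sticking, I_f = I_p + m R² = 0.02142 + (0.299)(0.169)² = 0.02996 kg·m².
ω_f = L_i / I_f = 0.2474 / 0.02996 = 8.257 rad/s.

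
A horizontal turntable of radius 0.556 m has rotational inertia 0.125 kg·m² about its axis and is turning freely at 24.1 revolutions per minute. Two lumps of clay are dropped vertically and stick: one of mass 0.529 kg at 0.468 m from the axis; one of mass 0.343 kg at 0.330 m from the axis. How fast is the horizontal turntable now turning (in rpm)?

ω_f ≈ 10.8 rpm

The added mass arrives with no angular momentum about the axis, and any external torque about the axis is negligible, so the system's angular momentum is conserved.
Added inertia Σmr² = (0.529)(0.468)² + (0.343)(0.330)² = 0.1532 kg·m²; I_f = 0.1250 + 0.1532 = 0.2782 kg·m².
ω_f = I_p ω_i / I_f = (0.1250)(24.1) / 0.2782 = 10.83 rpm.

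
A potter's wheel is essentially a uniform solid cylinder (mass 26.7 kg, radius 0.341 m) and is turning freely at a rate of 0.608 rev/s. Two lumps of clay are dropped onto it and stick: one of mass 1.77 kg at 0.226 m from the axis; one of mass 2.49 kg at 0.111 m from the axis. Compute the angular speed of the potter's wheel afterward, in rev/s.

No external torque acts about the axis; L_before = L_after.
I_p = ½(26.7)(0.341)² = 1.552 kg·m².
Added inertia Σmr² = (1.77)(0.226)² + (2.49)(0.111)² = 0.1211 kg·m²; I_f = 1.552 + 0.1211 = 1.673 kg·m².
ω_f = I_p ω_i / I_f = (1.552)(0.608) / 1.673 = 0.5640 rev/s.

ω_f ≈ 0.564 rev/s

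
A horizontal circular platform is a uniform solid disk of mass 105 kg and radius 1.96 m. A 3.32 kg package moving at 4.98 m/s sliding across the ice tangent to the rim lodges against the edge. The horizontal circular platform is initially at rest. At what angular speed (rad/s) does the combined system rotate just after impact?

About the central axle the impulsive forces during the collision are internal, so angular momentum about that axis is conserved.
I_p = ½(105)(1.96)² = 201.7 kg·m². Taking the sense of the package's angular momentum as positive, L_{package} = m v R = (3.32)(4.98)(1.96) = 32.41 kg·m²/s.
L_i = 0 + 32.41 = 32.41 kg·m²/s.
After sticking, I_f = I_p + m R² = 201.7 + (3.32)(1.96)² = 214.4 kg·m².
ω_f = L_i / I_f = 32.41 / 214.4 = 0.1511 rad/s.

|ω_f| ≈ 0.151 rad/s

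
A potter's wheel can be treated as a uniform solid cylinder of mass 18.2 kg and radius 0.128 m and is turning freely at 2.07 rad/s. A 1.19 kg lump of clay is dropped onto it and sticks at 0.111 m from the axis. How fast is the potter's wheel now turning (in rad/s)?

ω_f ≈ 1.88 rad/s

The added mass arrives with no angular momentum about the axis, and any external torque about the axis is negligible, so the system's angular momentum is conserved.
I_p = ½(18.2)(0.128)² = 0.1491 kg·m².
Added inertia Σmr² = (1.19)(0.111)² = 0.01466 kg·m²; I_f = 0.1491 + 0.01466 = 0.1638 kg·m².
ω_f = I_p ω_i / I_f = (0.1491)(2.07) / 0.1638 = 1.885 rad/s.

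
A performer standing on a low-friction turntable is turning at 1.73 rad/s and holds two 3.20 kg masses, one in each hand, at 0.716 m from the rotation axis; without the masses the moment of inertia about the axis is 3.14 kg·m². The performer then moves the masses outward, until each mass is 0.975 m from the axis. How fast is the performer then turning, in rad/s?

ω₂ ≈ 1.20 rad/s

With no external torque about the axis, L is conserved: I₁ω₁ = I₂ω₂.
I₁ = 3.14 + 2(3.20)(0.716)² = 6.421 kg·m²; I₂ = 3.14 + 2(3.20)(0.975)² = 9.224 kg·m².
ω₂ = I₁ω₁ / I₂ = (6.421)(1.73 rad/s) / (9.224) = 1.204 rad/s.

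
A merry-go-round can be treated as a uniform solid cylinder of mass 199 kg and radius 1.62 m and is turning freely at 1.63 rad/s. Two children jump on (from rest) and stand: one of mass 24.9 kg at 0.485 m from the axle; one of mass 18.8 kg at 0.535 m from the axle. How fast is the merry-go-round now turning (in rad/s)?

ω_f ≈ 1.56 rad/s

No external torque acts about the axle; L_before = L_after.
I_p = ½(199)(1.62)² = 261.1 kg·m².
Added inertia Σmr² = (24.9)(0.485)² + (18.8)(0.535)² = 11.24 kg·m²; I_f = 261.1 + 11.24 = 272.4 kg·m².
ω_f = I_p ω_i / I_f = (261.1)(1.63) / 272.4 = 1.563 rad/s.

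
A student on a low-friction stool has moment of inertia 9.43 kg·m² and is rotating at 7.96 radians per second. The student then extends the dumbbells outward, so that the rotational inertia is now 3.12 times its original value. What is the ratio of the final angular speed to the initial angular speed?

Angular momentum about the spin axis is conserved since the torque about it is zero.
I₂ = 3.12 × 9.43 = 29.42 kg·m².
ω₂/ω₁ = I₁/I₂ = 9.430 / 29.42 = 0.3205.

ω₂/ω₁ ≈ 0.321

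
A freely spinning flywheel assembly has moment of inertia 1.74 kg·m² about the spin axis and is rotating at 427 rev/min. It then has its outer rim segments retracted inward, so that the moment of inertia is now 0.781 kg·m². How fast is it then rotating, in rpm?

ω₂ ≈ 951 rpm

With no external torque about the axis, L is conserved: I₁ω₁ = I₂ω₂.
ω₂ = I₁ω₁ / I₂ = (1.740)(427 rpm) / (0.7810) = 951.3 rpm.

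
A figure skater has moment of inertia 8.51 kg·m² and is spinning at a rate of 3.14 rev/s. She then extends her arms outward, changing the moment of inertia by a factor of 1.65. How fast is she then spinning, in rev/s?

No external torque acts about the spin axis, so angular momentum is conserved.
I₂ = 1.65 × 8.51 = 14.04 kg·m².
ω₂ = I₁ω₁ / I₂ = (8.510)(3.14 rev/s) / (14.04) = 1.903 rev/s.

ω₂ ≈ 1.90 rev/s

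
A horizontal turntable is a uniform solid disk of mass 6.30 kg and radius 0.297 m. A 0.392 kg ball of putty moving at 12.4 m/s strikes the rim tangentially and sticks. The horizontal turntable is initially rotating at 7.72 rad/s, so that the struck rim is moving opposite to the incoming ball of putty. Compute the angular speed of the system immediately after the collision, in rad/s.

About the axle the impulsive forces during the collision are internal, so angular momentum about that axis is conserved.
I_p = ½(6.30)(0.297)² = 0.2779 kg·m². Taking the sense of the ball of putty's angular momentum as positive, L_{ball} = m v R = (0.392)(12.4)(0.297) = 1.444 kg·m²/s.
L_i = −I_p ω_p + m v R = −(0.2779)(7.72) + 1.444 = -0.7014 kg·m²/s.
After sticking, I_f = I_p + m R² = 0.2779 + (0.392)(0.297)² = 0.3124 kg·m².
ω_f = L_i / I_f = -0.7014 / 0.3124 = -2.245 rad/s.

|ω_f| ≈ 2.24 rad/s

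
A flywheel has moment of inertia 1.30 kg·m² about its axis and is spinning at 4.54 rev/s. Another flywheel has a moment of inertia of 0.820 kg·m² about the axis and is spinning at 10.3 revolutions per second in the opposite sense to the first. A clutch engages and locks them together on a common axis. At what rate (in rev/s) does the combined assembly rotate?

The coupling torques are internal; angular momentum about the shared axis is conserved.
Taking A's sense as positive: L = (1.300)(4.54) − (0.8200)(10.3) = -2.544 kg·m²·rev/s.
Combined I = 1.300 + 0.8200 = 2.120 kg·m².
ω_f = L / I = -2.544 / 2.120 = -1.200 rev/s.

|ω_f| ≈ 1.20 rev/s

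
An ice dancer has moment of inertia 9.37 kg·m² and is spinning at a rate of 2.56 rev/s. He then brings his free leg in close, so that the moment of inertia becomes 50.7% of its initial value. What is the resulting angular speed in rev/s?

ω₂ ≈ 5.05 rev/s

No external torque acts about the spin axis, so angular momentum is conserved.
I₂ = 0.507 × 9.37 = 4.751 kg·m².
ω₂ = I₁ω₁ / I₂ = (9.370)(2.56 rev/s) / (4.751) = 5.049 rev/s.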